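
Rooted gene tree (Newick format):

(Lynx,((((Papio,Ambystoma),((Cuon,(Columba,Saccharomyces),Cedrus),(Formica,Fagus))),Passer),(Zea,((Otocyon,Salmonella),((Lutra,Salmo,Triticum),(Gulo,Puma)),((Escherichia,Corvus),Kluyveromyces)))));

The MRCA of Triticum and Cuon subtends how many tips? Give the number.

20

The MRCA of Triticum and Cuon is the node subtending ((((Papio,Ambystoma),((Cuon,(Columba,Saccharomyces),Cedrus),(Formica,Fagus))),Passer),(Zea,((Otocyon,Salmonella),((Lutra,Salmo,Triticum),(Gulo,Puma)),((Escherichia,Corvus),Kluyveromyces)))).
That clade contains 20 terminal taxa: Ambystoma, Cedrus, Columba, Corvus, Cuon, Escherichia, Fagus, Formica, Gulo, Kluyveromyces, Lutra, Otocyon, Papio, Passer, Puma, Saccharomyces, Salmo, Salmonella, Triticum, Zea.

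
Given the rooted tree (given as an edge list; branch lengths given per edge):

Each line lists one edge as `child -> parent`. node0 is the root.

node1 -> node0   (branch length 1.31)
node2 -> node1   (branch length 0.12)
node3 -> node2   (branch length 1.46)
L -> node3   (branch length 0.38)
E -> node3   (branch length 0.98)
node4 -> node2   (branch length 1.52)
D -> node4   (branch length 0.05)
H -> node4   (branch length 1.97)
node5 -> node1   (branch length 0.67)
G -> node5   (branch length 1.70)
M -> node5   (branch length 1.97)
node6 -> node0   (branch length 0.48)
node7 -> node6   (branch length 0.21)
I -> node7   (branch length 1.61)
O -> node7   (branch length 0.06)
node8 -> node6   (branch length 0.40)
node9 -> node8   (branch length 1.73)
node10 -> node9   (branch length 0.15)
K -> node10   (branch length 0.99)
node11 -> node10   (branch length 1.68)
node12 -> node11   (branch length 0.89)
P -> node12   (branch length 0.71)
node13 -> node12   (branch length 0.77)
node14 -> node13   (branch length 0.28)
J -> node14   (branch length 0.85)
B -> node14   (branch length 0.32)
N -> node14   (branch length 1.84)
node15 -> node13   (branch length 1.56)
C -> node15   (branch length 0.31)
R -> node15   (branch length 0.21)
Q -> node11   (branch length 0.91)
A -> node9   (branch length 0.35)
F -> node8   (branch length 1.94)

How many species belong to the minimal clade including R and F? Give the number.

The MRCA of R and F is the node subtending (((K,((P,((J,B,N),(C,R))),Q)),A),F).
That clade contains 10 terminal taxa: A, B, C, F, J, K, N, P, Q, R.

10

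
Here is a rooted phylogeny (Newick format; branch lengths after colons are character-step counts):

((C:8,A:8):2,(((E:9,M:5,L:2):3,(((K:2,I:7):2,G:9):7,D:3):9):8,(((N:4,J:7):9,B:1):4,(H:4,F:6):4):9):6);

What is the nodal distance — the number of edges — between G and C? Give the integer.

The MRCA of G and C is the root of the tree.
From G up to that node: 5 branches. From C up to the same node: 2 branches. Total: 5 + 2 = 7.

7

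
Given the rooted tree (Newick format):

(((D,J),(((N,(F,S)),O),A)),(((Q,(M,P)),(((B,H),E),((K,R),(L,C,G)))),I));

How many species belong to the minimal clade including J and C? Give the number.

19

The MRCA of J and C is the root, so the clade is the entire tree.
That clade contains 19 terminal taxa: A, B, C, D, E, F, G, H, I, J, K, L, M, N, O, P, Q, R, S.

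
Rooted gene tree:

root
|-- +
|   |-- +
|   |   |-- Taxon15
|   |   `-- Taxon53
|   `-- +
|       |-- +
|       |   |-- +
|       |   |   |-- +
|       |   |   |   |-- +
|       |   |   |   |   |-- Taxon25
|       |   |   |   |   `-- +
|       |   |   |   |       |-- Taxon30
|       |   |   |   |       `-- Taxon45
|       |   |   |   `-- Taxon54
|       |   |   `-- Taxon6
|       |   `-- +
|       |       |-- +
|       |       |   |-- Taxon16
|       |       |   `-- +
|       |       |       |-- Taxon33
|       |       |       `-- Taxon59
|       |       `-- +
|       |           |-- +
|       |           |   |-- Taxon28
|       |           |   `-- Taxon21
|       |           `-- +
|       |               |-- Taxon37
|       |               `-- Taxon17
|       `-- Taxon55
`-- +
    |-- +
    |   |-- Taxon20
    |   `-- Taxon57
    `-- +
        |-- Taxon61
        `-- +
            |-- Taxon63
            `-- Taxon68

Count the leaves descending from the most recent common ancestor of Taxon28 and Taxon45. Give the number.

The MRCA of Taxon28 and Taxon45 is the node subtending ((((Taxon25,(Taxon30,Taxon45)),Taxon54),Taxon6),((Taxon16,(Taxon33,Taxon59)),((Taxon28,Taxon21),(Taxon37,Taxon17)))).
That clade contains 12 terminal taxa: Taxon16, Taxon17, Taxon21, Taxon25, Taxon28, Taxon30, Taxon33, Taxon37, Taxon45, Taxon54, Taxon59, Taxon6.

12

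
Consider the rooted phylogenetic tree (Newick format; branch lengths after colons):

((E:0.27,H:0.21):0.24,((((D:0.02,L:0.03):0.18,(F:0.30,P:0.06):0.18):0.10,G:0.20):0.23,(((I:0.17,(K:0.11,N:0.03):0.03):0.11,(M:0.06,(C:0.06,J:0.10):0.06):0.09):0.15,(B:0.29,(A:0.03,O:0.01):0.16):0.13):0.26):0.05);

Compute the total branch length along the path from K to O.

0.70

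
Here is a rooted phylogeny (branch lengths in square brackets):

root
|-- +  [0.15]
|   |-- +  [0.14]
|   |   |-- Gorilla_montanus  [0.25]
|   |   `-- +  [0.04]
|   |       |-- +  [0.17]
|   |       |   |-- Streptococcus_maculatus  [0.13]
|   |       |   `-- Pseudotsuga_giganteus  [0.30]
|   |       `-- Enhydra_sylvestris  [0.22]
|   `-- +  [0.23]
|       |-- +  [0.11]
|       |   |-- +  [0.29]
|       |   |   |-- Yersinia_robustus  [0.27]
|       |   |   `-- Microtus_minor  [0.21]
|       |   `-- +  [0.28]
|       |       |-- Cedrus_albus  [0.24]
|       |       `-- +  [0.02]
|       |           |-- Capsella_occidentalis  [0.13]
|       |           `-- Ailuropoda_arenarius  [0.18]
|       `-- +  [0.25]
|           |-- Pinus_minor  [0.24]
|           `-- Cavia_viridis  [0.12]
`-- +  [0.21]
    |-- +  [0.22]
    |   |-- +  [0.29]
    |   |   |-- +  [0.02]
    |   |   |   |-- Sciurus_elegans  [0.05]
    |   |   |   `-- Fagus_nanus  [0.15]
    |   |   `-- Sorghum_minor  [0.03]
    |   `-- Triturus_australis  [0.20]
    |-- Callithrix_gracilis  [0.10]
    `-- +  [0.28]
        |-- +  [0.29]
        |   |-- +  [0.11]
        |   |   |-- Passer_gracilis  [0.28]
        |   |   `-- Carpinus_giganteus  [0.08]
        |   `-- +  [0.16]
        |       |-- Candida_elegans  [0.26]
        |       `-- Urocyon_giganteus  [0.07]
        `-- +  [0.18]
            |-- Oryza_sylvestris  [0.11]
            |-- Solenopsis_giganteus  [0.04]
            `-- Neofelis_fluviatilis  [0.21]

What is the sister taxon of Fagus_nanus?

Fagus_nanus attaches to the tree at the node subtending (Sciurus_elegans,Fagus_nanus).
The other lineage descending from that same node — the sister group — is the single tip Sciurus_elegans.

Sciurus_elegans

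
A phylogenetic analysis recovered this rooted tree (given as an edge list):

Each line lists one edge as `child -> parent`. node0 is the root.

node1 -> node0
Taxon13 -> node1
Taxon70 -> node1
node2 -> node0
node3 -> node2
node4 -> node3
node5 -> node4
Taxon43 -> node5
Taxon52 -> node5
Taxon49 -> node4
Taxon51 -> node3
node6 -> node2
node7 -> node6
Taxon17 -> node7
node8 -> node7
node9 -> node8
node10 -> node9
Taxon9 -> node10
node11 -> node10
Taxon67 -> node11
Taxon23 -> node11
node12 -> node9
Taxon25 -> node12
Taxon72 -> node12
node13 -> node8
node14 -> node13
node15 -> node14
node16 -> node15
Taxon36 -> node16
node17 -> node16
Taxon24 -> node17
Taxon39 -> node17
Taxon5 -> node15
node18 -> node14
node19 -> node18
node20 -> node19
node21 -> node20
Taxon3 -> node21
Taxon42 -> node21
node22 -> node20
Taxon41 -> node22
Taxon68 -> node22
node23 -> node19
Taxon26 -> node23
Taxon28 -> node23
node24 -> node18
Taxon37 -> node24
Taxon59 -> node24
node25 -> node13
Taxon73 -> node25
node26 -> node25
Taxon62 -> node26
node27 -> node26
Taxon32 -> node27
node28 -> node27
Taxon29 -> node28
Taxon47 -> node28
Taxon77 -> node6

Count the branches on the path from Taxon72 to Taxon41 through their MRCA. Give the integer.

10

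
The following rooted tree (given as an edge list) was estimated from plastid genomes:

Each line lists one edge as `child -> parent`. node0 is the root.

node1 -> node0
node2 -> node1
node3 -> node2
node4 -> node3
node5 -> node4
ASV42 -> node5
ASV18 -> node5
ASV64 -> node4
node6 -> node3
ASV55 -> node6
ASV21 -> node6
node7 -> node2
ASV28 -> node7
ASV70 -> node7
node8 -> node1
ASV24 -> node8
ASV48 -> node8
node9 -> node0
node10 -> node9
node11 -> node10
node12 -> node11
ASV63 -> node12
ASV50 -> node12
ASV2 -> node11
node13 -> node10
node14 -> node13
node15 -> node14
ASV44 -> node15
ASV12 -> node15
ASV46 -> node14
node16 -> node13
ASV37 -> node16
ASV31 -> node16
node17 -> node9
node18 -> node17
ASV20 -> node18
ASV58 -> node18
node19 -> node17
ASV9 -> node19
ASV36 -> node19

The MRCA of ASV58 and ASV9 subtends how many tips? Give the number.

The MRCA of ASV58 and ASV9 is the node subtending ((ASV20,ASV58),(ASV9,ASV36)).
That clade contains 4 terminal taxa: ASV20, ASV36, ASV58, ASV9.

4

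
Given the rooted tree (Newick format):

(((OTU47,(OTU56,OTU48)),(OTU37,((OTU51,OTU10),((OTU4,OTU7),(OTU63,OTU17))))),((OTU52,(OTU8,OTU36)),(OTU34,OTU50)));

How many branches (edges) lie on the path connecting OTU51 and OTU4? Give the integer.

5

The MRCA of OTU51 and OTU4 is the node subtending ((OTU51,OTU10),((OTU4,OTU7),(OTU63,OTU17))).
From OTU51 up to that node: 2 branches. From OTU4 up to the same node: 3 branches. Total: 2 + 3 = 5.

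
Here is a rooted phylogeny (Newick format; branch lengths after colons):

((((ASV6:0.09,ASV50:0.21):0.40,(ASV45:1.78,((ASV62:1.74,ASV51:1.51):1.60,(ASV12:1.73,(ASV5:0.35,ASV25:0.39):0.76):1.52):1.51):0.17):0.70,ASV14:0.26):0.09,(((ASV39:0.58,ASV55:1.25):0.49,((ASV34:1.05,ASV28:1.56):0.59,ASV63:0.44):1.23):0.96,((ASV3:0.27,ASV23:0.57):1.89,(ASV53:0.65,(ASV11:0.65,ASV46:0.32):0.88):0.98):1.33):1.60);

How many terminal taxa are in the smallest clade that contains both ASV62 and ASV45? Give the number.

The MRCA of ASV62 and ASV45 is the node subtending (ASV45,((ASV62,ASV51),(ASV12,(ASV5,ASV25)))).
That clade contains 6 terminal taxa: ASV12, ASV25, ASV45, ASV5, ASV51, ASV62.

6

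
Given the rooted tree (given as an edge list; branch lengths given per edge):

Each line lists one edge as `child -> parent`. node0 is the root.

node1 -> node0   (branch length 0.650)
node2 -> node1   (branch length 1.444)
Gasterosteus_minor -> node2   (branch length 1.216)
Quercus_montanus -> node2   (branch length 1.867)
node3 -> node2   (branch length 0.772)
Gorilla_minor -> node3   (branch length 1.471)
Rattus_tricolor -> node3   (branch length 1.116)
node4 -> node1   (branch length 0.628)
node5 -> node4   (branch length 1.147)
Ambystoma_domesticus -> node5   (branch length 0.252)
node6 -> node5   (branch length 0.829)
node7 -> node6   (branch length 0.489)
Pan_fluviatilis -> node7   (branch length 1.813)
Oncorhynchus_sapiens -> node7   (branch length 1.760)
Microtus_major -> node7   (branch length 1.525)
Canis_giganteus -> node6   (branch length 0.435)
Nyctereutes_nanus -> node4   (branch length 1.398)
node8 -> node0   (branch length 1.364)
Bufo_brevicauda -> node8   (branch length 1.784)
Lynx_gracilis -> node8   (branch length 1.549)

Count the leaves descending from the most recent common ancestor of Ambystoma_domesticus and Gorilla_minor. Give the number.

10

The MRCA of Ambystoma_domesticus and Gorilla_minor is the node subtending ((Gasterosteus_minor,Quercus_montanus,(Gorilla_minor,Rattus_tricolor)),((Ambystoma_domesticus,((Pan_fluviatilis,Oncorhynchus_sapiens,Microtus_major),Canis_giganteus)),Nyctereutes_nanus)).
That clade contains 10 terminal taxa: Ambystoma_domesticus, Canis_giganteus, Gasterosteus_minor, Gorilla_minor, Microtus_major, Nyctereutes_nanus, Oncorhynchus_sapiens, Pan_fluviatilis, Quercus_montanus, Rattus_tricolor.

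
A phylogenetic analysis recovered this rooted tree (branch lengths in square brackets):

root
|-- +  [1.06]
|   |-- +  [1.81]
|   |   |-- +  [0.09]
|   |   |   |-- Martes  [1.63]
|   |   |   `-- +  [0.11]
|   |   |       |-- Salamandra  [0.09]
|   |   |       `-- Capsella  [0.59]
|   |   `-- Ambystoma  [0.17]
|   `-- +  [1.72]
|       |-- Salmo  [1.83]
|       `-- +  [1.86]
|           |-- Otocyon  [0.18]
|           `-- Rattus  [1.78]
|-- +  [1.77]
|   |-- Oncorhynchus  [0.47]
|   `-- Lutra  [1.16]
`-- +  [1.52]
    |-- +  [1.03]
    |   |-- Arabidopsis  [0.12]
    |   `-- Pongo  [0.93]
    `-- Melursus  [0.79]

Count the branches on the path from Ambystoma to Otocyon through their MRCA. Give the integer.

5

The MRCA of Ambystoma and Otocyon is the node subtending (((Martes,(Salamandra,Capsella)),Ambystoma),(Salmo,(Otocyon,Rattus))).
From Ambystoma up to that node: 2 branches. From Otocyon up to the same node: 3 branches. Total: 2 + 3 = 5.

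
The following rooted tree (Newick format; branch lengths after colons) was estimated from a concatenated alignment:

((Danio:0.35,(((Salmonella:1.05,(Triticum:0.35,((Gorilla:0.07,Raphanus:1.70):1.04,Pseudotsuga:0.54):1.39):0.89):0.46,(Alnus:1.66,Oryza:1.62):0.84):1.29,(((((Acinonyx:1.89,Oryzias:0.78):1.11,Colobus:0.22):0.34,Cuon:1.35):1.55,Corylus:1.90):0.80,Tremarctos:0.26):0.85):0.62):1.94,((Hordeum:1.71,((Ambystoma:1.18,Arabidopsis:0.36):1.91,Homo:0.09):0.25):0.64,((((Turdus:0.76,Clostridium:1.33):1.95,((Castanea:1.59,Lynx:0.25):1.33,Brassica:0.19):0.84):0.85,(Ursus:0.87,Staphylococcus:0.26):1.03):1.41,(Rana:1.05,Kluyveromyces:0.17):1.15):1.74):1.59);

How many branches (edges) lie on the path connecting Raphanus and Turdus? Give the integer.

14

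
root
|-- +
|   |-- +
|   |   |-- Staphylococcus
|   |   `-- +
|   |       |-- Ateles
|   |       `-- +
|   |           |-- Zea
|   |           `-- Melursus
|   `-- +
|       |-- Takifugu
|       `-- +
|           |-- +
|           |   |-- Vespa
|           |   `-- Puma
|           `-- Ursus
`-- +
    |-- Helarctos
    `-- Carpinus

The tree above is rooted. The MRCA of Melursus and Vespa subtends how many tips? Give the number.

The MRCA of Melursus and Vespa is the node subtending ((Staphylococcus,(Ateles,(Zea,Melursus))),(Takifugu,((Vespa,Puma),Ursus))).
That clade contains 8 terminal taxa: Ateles, Melursus, Puma, Staphylococcus, Takifugu, Ursus, Vespa, Zea.

8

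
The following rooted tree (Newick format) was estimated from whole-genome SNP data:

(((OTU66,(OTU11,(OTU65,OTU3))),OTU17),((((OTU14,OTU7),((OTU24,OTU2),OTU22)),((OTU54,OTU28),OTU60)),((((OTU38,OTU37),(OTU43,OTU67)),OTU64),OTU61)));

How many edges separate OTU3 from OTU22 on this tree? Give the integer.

10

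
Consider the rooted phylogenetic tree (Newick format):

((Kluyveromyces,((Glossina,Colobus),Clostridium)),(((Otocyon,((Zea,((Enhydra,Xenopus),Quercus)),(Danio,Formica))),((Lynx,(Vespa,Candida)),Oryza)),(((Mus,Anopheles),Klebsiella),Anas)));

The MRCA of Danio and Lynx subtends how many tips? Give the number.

11

The MRCA of Danio and Lynx is the node subtending ((Otocyon,((Zea,((Enhydra,Xenopus),Quercus)),(Danio,Formica))),((Lynx,(Vespa,Candida)),Oryza)).
That clade contains 11 terminal taxa: Candida, Danio, Enhydra, Formica, Lynx, Oryza, Otocyon, Quercus, Vespa, Xenopus, Zea.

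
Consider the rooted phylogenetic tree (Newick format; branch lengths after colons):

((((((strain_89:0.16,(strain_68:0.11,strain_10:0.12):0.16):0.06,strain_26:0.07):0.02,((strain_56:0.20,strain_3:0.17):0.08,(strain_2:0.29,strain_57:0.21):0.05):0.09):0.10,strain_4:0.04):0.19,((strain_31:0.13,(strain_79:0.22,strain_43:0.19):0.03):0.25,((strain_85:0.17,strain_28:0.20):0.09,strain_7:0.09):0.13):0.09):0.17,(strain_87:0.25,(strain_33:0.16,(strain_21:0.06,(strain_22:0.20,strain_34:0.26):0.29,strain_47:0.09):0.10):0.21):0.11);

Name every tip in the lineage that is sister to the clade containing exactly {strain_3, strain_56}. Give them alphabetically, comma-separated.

strain_2, strain_57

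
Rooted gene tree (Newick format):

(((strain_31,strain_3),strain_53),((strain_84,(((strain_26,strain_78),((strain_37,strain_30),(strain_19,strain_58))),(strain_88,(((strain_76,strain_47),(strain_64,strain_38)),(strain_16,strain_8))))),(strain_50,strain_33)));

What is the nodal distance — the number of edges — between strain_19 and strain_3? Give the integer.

10

The MRCA of strain_19 and strain_3 is the root of the tree.
From strain_19 up to that node: 7 branches. From strain_3 up to the same node: 3 branches. Total: 7 + 3 = 10.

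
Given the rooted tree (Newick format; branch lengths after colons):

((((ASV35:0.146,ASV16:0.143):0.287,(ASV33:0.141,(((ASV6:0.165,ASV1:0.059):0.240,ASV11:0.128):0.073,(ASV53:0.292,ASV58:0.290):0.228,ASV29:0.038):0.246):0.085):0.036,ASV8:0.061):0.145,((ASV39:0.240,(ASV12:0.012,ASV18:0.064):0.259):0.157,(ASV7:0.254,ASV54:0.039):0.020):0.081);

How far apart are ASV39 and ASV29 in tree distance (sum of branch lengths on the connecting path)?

1.028

The path runs ASV39 → … → MRCA → … → ASV29; the MRCA is the root of the tree.
Branch lengths along that path: 0.240 + 0.157 + 0.081 + 0.145 + 0.036 + 0.085 + 0.246 + 0.038 = 1.028.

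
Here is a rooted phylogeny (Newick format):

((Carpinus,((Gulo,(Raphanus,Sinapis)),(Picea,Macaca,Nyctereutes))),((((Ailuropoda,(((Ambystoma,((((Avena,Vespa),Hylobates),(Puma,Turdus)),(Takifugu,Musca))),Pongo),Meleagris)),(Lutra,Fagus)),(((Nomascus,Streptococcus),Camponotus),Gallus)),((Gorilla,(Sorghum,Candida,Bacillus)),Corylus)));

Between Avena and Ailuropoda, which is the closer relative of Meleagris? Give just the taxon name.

Avena

The MRCA of Meleagris and Avena subtends (((Ambystoma,((((Avena,Vespa),Hylobates),(Puma,Turdus)),(Takifugu,Musca))),Pongo),Meleagris) (10 taxa).
The MRCA of Meleagris and Ailuropoda subtends (Ailuropoda,(((Ambystoma,((((Avena,Vespa),Hylobates),(Puma,Turdus)),(Takifugu,Musca))),Pongo),Meleagris)) (11 taxa).
The first is nested inside the second, so Meleagris shares a more recent common ancestor with Avena.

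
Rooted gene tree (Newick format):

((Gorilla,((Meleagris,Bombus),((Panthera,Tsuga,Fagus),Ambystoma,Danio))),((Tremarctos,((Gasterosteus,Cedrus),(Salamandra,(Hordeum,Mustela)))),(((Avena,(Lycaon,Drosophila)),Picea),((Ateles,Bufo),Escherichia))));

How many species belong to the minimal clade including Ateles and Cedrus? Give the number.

The MRCA of Ateles and Cedrus is the node subtending ((Tremarctos,((Gasterosteus,Cedrus),(Salamandra,(Hordeum,Mustela)))),(((Avena,(Lycaon,Drosophila)),Picea),((Ateles,Bufo),Escherichia))).
That clade contains 13 terminal taxa: Ateles, Avena, Bufo, Cedrus, Drosophila, Escherichia, Gasterosteus, Hordeum, Lycaon, Mustela, Picea, Salamandra, Tremarctos.

13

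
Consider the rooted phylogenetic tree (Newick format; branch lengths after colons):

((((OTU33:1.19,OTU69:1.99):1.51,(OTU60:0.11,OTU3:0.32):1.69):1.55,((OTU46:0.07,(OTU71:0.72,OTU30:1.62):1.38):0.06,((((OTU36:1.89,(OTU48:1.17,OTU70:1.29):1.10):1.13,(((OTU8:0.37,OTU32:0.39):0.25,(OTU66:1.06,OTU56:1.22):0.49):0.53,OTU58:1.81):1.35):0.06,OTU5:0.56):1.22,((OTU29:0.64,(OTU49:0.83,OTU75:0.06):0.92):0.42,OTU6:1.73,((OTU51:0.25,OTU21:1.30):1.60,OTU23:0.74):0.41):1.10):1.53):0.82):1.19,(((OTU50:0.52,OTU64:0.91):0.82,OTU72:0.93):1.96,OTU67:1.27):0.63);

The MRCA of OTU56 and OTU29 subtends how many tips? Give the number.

16

The MRCA of OTU56 and OTU29 is the node subtending ((((OTU36,(OTU48,OTU70)),(((OTU8,OTU32),(OTU66,OTU56)),OTU58)),OTU5),((OTU29,(OTU49,OTU75)),OTU6,((OTU51,OTU21),OTU23))).
That clade contains 16 terminal taxa: OTU21, OTU23, OTU29, OTU32, OTU36, OTU48, OTU49, OTU5, OTU51, OTU56, OTU58, OTU6, OTU66, OTU70, OTU75, OTU8.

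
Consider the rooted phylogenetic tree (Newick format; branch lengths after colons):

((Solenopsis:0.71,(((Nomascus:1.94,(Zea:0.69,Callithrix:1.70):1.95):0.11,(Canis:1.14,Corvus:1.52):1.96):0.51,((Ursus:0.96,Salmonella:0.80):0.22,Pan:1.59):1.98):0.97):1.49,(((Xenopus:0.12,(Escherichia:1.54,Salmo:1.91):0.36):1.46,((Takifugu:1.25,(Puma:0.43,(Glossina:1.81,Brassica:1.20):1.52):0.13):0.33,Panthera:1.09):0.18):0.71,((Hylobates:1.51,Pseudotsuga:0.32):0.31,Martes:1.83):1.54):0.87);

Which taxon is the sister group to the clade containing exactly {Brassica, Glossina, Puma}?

The clade containing exactly {Brassica, Glossina, Puma} attaches to the tree at the node subtending (Takifugu,(Puma,(Glossina,Brassica))).
The other lineage descending from that same node — the sister group — is the single tip Takifugu.

Takifugu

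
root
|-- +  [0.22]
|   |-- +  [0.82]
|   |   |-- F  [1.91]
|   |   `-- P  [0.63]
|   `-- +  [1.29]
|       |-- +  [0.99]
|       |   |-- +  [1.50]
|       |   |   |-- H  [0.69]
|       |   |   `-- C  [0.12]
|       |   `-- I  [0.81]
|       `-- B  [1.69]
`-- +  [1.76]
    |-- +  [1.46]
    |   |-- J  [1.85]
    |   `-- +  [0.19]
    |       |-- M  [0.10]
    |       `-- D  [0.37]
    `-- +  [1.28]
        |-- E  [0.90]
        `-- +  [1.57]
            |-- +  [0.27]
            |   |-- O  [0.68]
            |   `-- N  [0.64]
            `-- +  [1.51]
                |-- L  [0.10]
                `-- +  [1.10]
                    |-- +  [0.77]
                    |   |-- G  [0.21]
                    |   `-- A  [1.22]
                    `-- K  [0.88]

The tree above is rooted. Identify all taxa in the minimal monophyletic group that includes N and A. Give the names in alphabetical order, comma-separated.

A, G, K, L, N, O

Tracing N: it sits inside (O,N).
Tracing A: it sits inside (G,A).
The smallest clade enclosing both is ((O,N),(L,((G,A),K))); the answer is its 6 terminal taxa in alphabetical order.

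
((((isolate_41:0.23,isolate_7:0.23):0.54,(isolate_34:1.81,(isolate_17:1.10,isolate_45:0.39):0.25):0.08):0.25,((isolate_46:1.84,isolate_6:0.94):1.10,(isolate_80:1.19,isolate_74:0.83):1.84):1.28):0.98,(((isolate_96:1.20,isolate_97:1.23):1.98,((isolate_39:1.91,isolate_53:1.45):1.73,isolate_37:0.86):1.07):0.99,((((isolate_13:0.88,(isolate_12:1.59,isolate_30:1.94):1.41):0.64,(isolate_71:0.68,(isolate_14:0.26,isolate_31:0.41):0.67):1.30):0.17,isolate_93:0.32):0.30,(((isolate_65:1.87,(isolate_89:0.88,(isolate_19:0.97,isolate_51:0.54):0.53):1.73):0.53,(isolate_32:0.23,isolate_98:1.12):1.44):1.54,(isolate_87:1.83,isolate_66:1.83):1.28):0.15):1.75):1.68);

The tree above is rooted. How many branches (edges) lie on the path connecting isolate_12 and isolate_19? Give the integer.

11

The MRCA of isolate_12 and isolate_19 is the node subtending ((((isolate_13,(isolate_12,isolate_30)),(isolate_71,(isolate_14,isolate_31))),isolate_93),(((isolate_65,(isolate_89,(isolate_19,isolate_51))),(isolate_32,isolate_98)),(isolate_87,isolate_66))).
From isolate_12 up to that node: 5 branches. From isolate_19 up to the same node: 6 branches. Total: 5 + 6 = 11.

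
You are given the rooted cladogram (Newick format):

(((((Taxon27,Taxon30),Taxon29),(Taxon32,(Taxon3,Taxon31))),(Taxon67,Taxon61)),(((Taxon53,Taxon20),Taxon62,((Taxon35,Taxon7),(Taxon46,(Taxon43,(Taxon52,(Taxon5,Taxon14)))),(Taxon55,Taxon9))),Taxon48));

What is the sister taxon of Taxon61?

Taxon67

Taxon61 attaches to the tree at the node subtending (Taxon67,Taxon61).
The other lineage descending from that same node — the sister group — is the single tip Taxon67.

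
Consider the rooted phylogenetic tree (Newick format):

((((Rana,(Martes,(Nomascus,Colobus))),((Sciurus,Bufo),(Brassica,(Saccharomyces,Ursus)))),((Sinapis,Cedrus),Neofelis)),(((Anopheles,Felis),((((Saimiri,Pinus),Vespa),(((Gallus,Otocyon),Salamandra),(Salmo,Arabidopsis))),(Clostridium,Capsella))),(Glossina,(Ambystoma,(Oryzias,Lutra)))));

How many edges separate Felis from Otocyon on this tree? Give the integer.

8

The MRCA of Felis and Otocyon is the node subtending ((Anopheles,Felis),((((Saimiri,Pinus),Vespa),(((Gallus,Otocyon),Salamandra),(Salmo,Arabidopsis))),(Clostridium,Capsella))).
From Felis up to that node: 2 branches. From Otocyon up to the same node: 6 branches. Total: 2 + 6 = 8.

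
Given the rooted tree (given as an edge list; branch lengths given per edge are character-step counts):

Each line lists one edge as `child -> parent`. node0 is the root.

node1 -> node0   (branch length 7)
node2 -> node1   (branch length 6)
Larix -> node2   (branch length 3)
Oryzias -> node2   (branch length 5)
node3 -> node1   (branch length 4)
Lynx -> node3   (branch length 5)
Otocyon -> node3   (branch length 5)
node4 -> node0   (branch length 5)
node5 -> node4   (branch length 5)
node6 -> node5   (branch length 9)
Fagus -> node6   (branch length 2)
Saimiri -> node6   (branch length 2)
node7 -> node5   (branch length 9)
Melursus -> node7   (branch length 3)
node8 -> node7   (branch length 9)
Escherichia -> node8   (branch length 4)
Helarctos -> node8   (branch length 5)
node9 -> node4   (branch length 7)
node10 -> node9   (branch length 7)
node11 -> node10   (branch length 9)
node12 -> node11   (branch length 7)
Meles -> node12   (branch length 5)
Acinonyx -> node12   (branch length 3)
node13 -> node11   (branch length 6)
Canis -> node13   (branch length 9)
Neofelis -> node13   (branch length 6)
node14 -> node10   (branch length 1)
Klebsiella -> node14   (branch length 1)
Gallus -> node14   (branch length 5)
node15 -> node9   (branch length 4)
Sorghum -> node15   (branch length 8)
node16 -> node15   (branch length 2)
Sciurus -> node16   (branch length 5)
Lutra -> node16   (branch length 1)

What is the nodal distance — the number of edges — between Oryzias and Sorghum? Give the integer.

7

The MRCA of Oryzias and Sorghum is the root of the tree.
From Oryzias up to that node: 3 branches. From Sorghum up to the same node: 4 branches. Total: 3 + 4 = 7.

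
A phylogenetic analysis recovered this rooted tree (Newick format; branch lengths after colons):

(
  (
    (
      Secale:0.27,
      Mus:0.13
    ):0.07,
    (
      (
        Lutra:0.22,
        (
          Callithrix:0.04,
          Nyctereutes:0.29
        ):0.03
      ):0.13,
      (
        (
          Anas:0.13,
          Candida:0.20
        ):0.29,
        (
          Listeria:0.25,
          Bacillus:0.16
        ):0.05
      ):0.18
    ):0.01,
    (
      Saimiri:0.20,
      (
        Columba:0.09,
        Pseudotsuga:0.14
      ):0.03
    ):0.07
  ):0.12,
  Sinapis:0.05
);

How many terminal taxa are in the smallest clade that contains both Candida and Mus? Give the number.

12

The MRCA of Candida and Mus is the node subtending ((Secale,Mus),((Lutra,(Callithrix,Nyctereutes)),((Anas,Candida),(Listeria,Bacillus))),(Saimiri,(Columba,Pseudotsuga))).
That clade contains 12 terminal taxa: Anas, Bacillus, Callithrix, Candida, Columba, Listeria, Lutra, Mus, Nyctereutes, Pseudotsuga, Saimiri, Secale.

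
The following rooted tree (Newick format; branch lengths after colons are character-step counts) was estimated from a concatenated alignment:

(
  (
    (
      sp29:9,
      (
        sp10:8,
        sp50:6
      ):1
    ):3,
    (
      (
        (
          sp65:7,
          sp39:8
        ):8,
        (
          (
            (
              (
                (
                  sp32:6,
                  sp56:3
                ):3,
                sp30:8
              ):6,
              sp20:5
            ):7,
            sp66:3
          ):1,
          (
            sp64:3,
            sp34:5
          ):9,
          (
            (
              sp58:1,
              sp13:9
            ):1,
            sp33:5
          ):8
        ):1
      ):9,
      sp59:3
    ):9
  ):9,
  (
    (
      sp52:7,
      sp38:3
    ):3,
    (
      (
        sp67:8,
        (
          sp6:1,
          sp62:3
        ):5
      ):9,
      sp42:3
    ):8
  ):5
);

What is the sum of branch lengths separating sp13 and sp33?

15

The path runs sp13 → … → MRCA → … → sp33; the MRCA is the node subtending ((sp58,sp13),sp33).
Branch lengths along that path: 9 + 1 + 5 = 15.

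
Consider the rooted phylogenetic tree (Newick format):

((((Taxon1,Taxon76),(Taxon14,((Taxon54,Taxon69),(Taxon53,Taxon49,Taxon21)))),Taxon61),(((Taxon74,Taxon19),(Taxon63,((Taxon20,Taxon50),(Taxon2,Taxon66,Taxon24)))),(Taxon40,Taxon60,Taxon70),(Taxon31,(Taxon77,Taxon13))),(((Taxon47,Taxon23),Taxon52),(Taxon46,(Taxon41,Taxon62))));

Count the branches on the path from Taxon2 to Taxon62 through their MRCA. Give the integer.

10

The MRCA of Taxon2 and Taxon62 is the root of the tree.
From Taxon2 up to that node: 6 branches. From Taxon62 up to the same node: 4 branches. Total: 6 + 4 = 10.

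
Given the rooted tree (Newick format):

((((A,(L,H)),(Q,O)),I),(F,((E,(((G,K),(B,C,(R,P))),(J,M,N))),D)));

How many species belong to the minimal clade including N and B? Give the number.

The MRCA of N and B is the node subtending (((G,K),(B,C,(R,P))),(J,M,N)).
That clade contains 9 terminal taxa: B, C, G, J, K, M, N, P, R.

9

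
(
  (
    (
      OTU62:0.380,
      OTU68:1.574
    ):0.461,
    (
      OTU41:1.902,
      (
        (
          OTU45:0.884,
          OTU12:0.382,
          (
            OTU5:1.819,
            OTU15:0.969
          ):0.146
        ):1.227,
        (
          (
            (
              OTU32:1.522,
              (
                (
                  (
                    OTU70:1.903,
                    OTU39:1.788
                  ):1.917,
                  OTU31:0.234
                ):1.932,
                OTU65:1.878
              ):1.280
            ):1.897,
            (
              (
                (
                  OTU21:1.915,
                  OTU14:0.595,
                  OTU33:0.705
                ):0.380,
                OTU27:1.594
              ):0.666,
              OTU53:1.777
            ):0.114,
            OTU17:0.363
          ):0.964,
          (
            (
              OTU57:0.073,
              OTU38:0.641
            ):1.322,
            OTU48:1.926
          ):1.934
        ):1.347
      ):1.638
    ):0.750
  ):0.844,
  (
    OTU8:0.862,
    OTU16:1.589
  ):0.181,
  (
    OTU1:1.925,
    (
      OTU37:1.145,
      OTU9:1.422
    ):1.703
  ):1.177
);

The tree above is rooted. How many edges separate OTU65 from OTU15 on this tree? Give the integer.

The MRCA of OTU65 and OTU15 is the node subtending ((OTU45,OTU12,(OTU5,OTU15)),(((OTU32,(((OTU70,OTU39),OTU31),OTU65)),(((OTU21,OTU14,OTU33),OTU27),OTU53),OTU17),((OTU57,OTU38),OTU48))).
From OTU65 up to that node: 5 branches. From OTU15 up to the same node: 3 branches. Total: 5 + 3 = 8.

8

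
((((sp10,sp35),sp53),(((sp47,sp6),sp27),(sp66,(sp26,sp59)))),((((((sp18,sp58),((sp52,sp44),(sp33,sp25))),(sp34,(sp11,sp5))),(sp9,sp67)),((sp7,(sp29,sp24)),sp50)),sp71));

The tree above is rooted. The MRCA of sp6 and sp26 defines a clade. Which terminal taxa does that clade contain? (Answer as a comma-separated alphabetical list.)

Tracing sp6: it sits inside (sp47,sp6).
Tracing sp26: it sits inside (sp26,sp59).
The smallest clade enclosing both is (((sp47,sp6),sp27),(sp66,(sp26,sp59))); the answer is its 6 terminal taxa in alphabetical order.

sp26, sp27, sp47, sp59, sp6, sp66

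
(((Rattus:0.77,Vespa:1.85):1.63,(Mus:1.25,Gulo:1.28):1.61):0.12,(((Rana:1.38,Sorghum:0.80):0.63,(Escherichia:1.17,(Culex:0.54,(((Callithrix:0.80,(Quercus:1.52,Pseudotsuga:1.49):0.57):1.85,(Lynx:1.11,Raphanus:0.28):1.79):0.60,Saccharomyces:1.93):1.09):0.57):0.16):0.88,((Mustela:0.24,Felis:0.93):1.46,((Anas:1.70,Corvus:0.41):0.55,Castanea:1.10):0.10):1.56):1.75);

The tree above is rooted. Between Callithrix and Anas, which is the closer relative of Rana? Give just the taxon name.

Callithrix

The MRCA of Rana and Callithrix subtends ((Rana,Sorghum),(Escherichia,(Culex,(((Callithrix,(Quercus,Pseudotsuga)),(Lynx,Raphanus)),Saccharomyces)))) (10 taxa).
The MRCA of Rana and Anas subtends (((Rana,Sorghum),(Escherichia,(Culex,(((Callithrix,(Quercus,Pseudotsuga)),(Lynx,Raphanus)),Saccharomyces)))),((Mustela,Felis),((Anas,Corvus),Castanea))) (15 taxa).
The first is nested inside the second, so Rana shares a more recent common ancestor with Callithrix.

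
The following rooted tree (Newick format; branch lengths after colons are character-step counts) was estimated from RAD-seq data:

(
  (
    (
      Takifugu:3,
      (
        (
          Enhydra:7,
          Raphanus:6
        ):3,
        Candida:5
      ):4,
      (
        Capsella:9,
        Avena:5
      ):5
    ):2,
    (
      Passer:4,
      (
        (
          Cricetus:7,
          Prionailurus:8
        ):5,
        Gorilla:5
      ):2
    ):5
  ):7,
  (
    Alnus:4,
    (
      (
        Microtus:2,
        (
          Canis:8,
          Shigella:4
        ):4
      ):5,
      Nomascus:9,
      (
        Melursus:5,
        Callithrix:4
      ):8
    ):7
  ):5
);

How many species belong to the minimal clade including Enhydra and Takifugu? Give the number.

The MRCA of Enhydra and Takifugu is the node subtending (Takifugu,((Enhydra,Raphanus),Candida),(Capsella,Avena)).
That clade contains 6 terminal taxa: Avena, Candida, Capsella, Enhydra, Raphanus, Takifugu.

6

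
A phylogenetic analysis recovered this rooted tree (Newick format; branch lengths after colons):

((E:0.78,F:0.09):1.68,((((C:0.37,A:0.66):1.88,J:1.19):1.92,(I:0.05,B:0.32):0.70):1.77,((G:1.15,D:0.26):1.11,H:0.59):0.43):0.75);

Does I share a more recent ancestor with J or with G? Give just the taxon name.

The MRCA of I and J subtends (((C,A),J),(I,B)) (5 taxa).
The MRCA of I and G subtends ((((C,A),J),(I,B)),((G,D),H)) (8 taxa).
The first is nested inside the second, so I shares a more recent common ancestor with J.

J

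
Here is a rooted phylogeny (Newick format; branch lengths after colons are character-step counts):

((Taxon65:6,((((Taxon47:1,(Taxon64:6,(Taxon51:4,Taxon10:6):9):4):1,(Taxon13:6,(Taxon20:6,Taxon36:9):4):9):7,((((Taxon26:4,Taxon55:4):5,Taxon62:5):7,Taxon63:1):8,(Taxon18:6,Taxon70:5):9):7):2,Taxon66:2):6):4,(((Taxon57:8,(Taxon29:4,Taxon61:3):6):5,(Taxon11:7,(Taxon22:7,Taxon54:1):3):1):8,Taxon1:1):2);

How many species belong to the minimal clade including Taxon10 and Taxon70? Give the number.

13

The MRCA of Taxon10 and Taxon70 is the node subtending (((Taxon47,(Taxon64,(Taxon51,Taxon10))),(Taxon13,(Taxon20,Taxon36))),((((Taxon26,Taxon55),Taxon62),Taxon63),(Taxon18,Taxon70))).
That clade contains 13 terminal taxa: Taxon10, Taxon13, Taxon18, Taxon20, Taxon26, Taxon36, Taxon47, Taxon51, Taxon55, Taxon62, Taxon63, Taxon64, Taxon70.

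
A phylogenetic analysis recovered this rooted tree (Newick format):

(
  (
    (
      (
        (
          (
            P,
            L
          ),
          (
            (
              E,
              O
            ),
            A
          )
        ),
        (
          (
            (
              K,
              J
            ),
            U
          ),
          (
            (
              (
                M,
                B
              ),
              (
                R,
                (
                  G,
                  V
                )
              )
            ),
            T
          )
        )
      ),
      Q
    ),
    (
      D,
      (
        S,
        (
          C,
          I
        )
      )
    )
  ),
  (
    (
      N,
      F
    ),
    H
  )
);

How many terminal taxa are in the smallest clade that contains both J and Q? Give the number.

The MRCA of J and Q is the node subtending ((((P,L),((E,O),A)),(((K,J),U),(((M,B),(R,(G,V))),T))),Q).
That clade contains 15 terminal taxa: A, B, E, G, J, K, L, M, O, P, Q, R, T, U, V.

15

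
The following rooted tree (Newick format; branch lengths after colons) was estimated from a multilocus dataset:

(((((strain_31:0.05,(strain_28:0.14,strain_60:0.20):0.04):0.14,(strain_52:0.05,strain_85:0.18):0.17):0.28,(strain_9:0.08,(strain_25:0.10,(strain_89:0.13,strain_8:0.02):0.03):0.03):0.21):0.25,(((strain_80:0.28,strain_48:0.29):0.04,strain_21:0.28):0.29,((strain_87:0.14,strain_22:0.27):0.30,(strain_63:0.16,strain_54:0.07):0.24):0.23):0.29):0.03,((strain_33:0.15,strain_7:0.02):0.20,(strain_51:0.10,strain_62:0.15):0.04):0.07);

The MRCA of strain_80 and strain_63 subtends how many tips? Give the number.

7

The MRCA of strain_80 and strain_63 is the node subtending (((strain_80,strain_48),strain_21),((strain_87,strain_22),(strain_63,strain_54))).
That clade contains 7 terminal taxa: strain_21, strain_22, strain_48, strain_54, strain_63, strain_80, strain_87.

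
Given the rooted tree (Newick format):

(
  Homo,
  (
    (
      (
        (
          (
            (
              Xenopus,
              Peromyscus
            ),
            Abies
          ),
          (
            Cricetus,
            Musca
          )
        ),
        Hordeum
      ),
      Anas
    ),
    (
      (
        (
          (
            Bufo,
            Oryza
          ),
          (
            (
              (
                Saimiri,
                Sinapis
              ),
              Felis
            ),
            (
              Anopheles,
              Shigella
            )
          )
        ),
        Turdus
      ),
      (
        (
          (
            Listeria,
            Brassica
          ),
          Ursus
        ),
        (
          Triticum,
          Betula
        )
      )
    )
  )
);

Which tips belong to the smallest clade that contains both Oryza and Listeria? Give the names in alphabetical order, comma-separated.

Anopheles, Betula, Brassica, Bufo, Felis, Listeria, Oryza, Saimiri, Shigella, Sinapis, Triticum, Turdus, Ursus

Tracing Oryza: it sits inside (Bufo,Oryza).
Tracing Listeria: it sits inside (Listeria,Brassica).
The smallest clade enclosing both is ((((Bufo,Oryza),(((Saimiri,Sinapis),Felis),(Anopheles,Shigella))),Turdus),(((Listeria,Brassica),Ursus),(Triticum,Betula))); the answer is its 13 terminal taxa in alphabetical order.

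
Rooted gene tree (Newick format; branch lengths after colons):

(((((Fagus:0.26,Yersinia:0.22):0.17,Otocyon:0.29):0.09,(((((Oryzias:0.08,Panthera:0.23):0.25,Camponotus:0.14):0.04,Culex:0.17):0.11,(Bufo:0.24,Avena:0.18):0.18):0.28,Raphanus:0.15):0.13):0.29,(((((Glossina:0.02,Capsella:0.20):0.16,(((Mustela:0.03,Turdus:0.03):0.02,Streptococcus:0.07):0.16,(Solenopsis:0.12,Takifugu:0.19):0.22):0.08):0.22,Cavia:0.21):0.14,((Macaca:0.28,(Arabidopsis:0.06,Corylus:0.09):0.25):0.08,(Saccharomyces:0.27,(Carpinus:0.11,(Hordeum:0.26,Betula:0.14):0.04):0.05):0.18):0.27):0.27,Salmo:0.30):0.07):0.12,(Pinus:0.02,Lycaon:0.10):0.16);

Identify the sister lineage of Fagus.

Fagus attaches to the tree at the node subtending (Fagus,Yersinia).
The other lineage descending from that same node — the sister group — is the single tip Yersinia.

Yersinia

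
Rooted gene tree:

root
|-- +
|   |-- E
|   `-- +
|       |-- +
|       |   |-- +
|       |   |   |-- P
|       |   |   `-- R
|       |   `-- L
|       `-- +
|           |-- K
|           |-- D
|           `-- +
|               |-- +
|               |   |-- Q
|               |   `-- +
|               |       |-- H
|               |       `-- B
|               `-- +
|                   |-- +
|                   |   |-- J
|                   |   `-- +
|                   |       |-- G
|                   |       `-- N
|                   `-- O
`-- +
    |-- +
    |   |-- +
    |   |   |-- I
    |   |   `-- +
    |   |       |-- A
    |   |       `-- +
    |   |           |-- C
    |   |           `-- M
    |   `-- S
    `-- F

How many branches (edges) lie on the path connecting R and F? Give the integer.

7

The MRCA of R and F is the root of the tree.
From R up to that node: 5 branches. From F up to the same node: 2 branches. Total: 5 + 2 = 7.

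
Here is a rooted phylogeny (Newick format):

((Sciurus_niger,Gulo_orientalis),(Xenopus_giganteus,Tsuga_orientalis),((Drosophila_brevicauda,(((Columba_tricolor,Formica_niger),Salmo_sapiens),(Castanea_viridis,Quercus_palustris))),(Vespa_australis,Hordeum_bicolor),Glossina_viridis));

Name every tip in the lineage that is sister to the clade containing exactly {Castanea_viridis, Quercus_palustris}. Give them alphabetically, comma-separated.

The clade containing exactly {Castanea_viridis, Quercus_palustris} attaches to the tree at the node subtending (((Columba_tricolor,Formica_niger),Salmo_sapiens),(Castanea_viridis,Quercus_palustris)).
The other lineage descending from that same node — the sister group — is ((Columba_tricolor,Formica_niger),Salmo_sapiens); its 3 tips in alphabetical order are the answer.

Columba_tricolor, Formica_niger, Salmo_sapiens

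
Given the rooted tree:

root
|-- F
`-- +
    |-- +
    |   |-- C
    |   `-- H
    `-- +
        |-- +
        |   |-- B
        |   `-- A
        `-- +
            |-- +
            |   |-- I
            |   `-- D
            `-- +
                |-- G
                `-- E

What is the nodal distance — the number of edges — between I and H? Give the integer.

6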